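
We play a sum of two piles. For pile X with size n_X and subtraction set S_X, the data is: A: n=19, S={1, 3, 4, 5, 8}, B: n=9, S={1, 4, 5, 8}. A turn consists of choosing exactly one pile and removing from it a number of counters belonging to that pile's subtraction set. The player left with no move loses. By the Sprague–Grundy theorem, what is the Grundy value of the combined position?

Pile A, S = {1, 3, 4, 5, 8}:
G(0) = 0
G(1) = mex{0} = 1
G(2) = mex{1} = 0
G(3) = mex{0,0} = 1
G(4) = mex{1,1,0} = 2
G(5) = mex{2,0,1,0} = 3
G(6) = mex{3,1,0,1} = 2
G(7) = mex{2,2,1,0} = 3
G(8) = mex{3,3,2,1,0} = 4
G(9) = mex{4,2,3,2,1} = 0
G(10) = mex{0,3,2,3,0} = 1
G(11) = mex{1,4,3,2,1} = 0
G(12) = mex{0,0,4,3,2} = 1
G(13) = mex{1,1,0,4,3} = 2
G(14) = mex{2,0,1,0,2} = 3
G(15) = mex{3,1,0,1,3} = 2
G(16) = mex{2,2,1,0,4} = 3
G(17) = mex{3,3,2,1,0} = 4
G(18) = mex{4,2,3,2,1} = 0
G(19) = mex{0,3,2,3,0} = 1
G_A(19) = 1.
Pile B, S = {1, 4, 5, 8}:
n : 0 1 2 3 4 5 6 7 8 9
G : 0 1 0 1 2 3 2 3 4 0
G_B(9) = 0.
Combined Grundy value = 1 ⊕ 0 = 1.

1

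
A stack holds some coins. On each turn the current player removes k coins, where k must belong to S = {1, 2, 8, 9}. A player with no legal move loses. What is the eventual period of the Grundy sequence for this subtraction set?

10

n :  0  1  2  3  4  5  6  7  8  9 10 11 12 13 14 15 16 17 18 19 20 21
G :  0  1  2  0  1  2  0  1  2  3  0  1  2  0  1  2  0  1  2  3  0  1
G(n+10) = G(n) holds for n = 0,…,8 (a full window of length max(S) = 9), so the sequence is purely periodic with period 10.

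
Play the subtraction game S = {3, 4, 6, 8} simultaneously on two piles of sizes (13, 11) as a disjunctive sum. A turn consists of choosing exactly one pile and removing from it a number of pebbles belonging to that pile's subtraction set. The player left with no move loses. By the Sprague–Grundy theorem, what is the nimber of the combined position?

All piles use S = {3, 4, 6, 8}:
G(0) = 0
G(1) = mex{} = 0
G(2) = mex{} = 0
G(3) = mex{0} = 1
G(4) = mex{0,0} = 1
G(5) = mex{0,0} = 1
G(6) = mex{1,0,0} = 2
G(7) = mex{1,1,0} = 2
G(8) = mex{1,1,0,0} = 2
G(9) = mex{2,1,1,0} = 3
G(10) = mex{2,2,1,0} = 3
G(11) = mex{2,2,1,1} = 0
G(12) = mex{3,2,2,1} = 0
G(13) = mex{3,3,2,1} = 0
Pile A: G(13) = 0.
Pile B: G(11) = 0.
Combined Grundy value = 0 ⊕ 0 = 0.

0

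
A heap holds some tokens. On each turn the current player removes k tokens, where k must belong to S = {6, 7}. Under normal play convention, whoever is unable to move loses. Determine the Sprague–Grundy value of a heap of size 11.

1

G(0) = 0
G(1) = mex{} = 0
G(2) = mex{} = 0
G(3) = mex{} = 0
G(4) = mex{} = 0
G(5) = mex{} = 0
G(6) = mex{0} = 1
G(7) = mex{0,0} = 1
G(8) = mex{0,0} = 1
G(9) = mex{0,0} = 1
G(10) = mex{0,0} = 1
G(11) = mex{0,0} = 1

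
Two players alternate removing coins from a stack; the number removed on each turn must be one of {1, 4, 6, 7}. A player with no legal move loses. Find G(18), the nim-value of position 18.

0

n :  0  1  2  3  4  5  6  7  8  9 10 11 12 13 14 15 16 17 18
G :  0  1  0  1  2  0  1  2  3  2  0  1  2  0  1  0  1  2  0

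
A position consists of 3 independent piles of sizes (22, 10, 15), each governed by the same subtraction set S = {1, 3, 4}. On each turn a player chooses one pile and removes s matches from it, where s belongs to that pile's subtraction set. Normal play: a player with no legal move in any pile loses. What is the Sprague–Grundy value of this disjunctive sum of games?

All piles use S = {1, 3, 4}:
n :  0  1  2  3  4  5  6  7  8  9 10 11 12 13 14 15 16 17 18 19 20 21 22
G :  0  1  0  1  2  3  2  0  1  0  1  2  3  2  0  1  0  1  2  3  2  0  1
Pile A: G(22) = 1.
Pile B: G(10) = 1.
Pile C: G(15) = 1.
Combined Grundy value = 1 ⊕ 1 ⊕ 1 = 1.

1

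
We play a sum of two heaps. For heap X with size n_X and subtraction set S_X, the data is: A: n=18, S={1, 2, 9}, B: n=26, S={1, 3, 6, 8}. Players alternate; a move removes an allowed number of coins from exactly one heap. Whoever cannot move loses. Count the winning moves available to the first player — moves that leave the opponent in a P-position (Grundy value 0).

0

Heap A, S = {1, 2, 9}:
G(0) = 0
G(1) = mex{0} = 1
G(2) = mex{1,0} = 2
G(3) = mex{2,1} = 0
G(4) = mex{0,2} = 1
G(5) = mex{1,0} = 2
G(6) = mex{2,1} = 0
G(7) = mex{0,2} = 1
G(8) = mex{1,0} = 2
G(9) = mex{2,1,0} = 3
G(10) = mex{3,2,1} = 0
G(11) = mex{0,3,2} = 1
G(12) = mex{1,0,0} = 2
G(13) = mex{2,1,1} = 0
G(14) = mex{0,2,2} = 1
G(15) = mex{1,0,0} = 2
G(16) = mex{2,1,1} = 0
G(17) = mex{0,2,2} = 1
G(18) = mex{1,0,3} = 2
G_A(18) = 2.
Heap B, S = {1, 3, 6, 8}:
n :  0  1  2  3  4  5  6  7  8  9 10 11 12 13 14 15 16 17 18 19 20 21 22 23 24 25 26
G :  0  1  0  1  0  1  2  3  2  0  1  0  1  0  1  2  3  2  0  1  0  1  0  1  2  3  2
G_B(26) = 2.
Combined Grundy value = 2 ⊕ 2 = 0.
A winning move leaves total XOR = 0, i.e. changes one component's Grundy value g to g ⊕ X where X is the current total.
Heap A: target g' = 2⊕0 = 2, but every legal move changes the Grundy value (mex property), so 0 moves.
Heap B: target g' = 2⊕0 = 2, but every legal move changes the Grundy value (mex property), so 0 moves.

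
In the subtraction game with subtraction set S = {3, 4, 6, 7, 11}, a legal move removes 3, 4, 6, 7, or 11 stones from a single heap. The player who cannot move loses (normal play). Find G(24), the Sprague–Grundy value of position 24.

3

G(0) = 0
G(1) = mex{} = 0
G(2) = mex{} = 0
G(3) = mex{0} = 1
G(4) = mex{0,0} = 1
G(5) = mex{0,0} = 1
G(6) = mex{1,0,0} = 2
G(7) = mex{1,1,0,0} = 2
G(8) = mex{1,1,0,0} = 2
G(9) = mex{2,1,1,0} = 3
G(10) = mex{2,2,1,1} = 0
G(11) = mex{2,2,1,1,0} = 3
G(12) = mex{3,2,2,1,0} = 4
G(13) = mex{0,3,2,2,0} = 1
G(14) = mex{3,0,2,2,1} = 4
G(15) = mex{4,3,3,2,1} = 0
G(16) = mex{1,4,0,3,1} = 2
G(17) = mex{4,1,3,0,2} = 5
G(18) = mex{0,4,4,3,2} = 1
G(19) = mex{2,0,1,4,2} = 3
G(20) = mex{5,2,4,1,3} = 0
G(21) = mex{1,5,0,4,0} = 2
G(22) = mex{3,1,2,0,3} = 4
G(23) = mex{0,3,5,2,4} = 1
G(24) = mex{2,0,1,5,1} = 3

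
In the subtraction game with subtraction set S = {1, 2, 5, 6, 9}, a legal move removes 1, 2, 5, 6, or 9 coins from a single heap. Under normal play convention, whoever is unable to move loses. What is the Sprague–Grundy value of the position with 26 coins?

2

G(0) = 0
G(1) = mex{0} = 1
G(2) = mex{1,0} = 2
G(3) = mex{2,1} = 0
G(4) = mex{0,2} = 1
G(5) = mex{1,0,0} = 2
G(6) = mex{2,1,1,0} = 3
G(7) = mex{3,2,2,1} = 0
G(8) = mex{0,3,0,2} = 1
G(9) = mex{1,0,1,0,0} = 2
G(10) = mex{2,1,2,1,1} = 0
G(11) = mex{0,2,3,2,2} = 1
G(12) = mex{1,0,0,3,0} = 2
G(13) = mex{2,1,1,0,1} = 3
G(14) = mex{3,2,2,1,2} = 0
G(15) = mex{0,3,0,2,3} = 1
G(16) = mex{1,0,1,0,0} = 2
G(17) = mex{2,1,2,1,1} = 0
G(18) = mex{0,2,3,2,2} = 1
G(19) = mex{1,0,0,3,0} = 2
G(20) = mex{2,1,1,0,1} = 3
G(21) = mex{3,2,2,1,2} = 0
G(22) = mex{0,3,0,2,3} = 1
G(23) = mex{1,0,1,0,0} = 2
G(24) = mex{2,1,2,1,1} = 0
G(25) = mex{0,2,3,2,2} = 1
G(26) = mex{1,0,0,3,0} = 2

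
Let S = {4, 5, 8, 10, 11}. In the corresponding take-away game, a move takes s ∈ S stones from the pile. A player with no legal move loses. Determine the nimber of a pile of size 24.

n :  0  1  2  3  4  5  6  7  8  9 10 11 12 13 14 15 16 17 18 19 20 21 22 23 24
G :  0  0  0  0  1  1  1  1  2  2  2  2  3  3  3  0  0  0  0  1  1  1  1  2  2

2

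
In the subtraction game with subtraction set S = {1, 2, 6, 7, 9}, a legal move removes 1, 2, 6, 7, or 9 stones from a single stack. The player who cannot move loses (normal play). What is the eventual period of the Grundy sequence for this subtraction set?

G(0) = 0
G(1) = mex{0} = 1
G(2) = mex{1,0} = 2
G(3) = mex{2,1} = 0
G(4) = mex{0,2} = 1
G(5) = mex{1,0} = 2
G(6) = mex{2,1,0} = 3
G(7) = mex{3,2,1,0} = 4
G(8) = mex{4,3,2,1} = 0
G(9) = mex{0,4,0,2,0} = 1
G(10) = mex{1,0,1,0,1} = 2
G(11) = mex{2,1,2,1,2} = 0
G(12) = mex{0,2,3,2,0} = 1
G(13) = mex{1,0,4,3,1} = 2
G(14) = mex{2,1,0,4,2} = 3
G(15) = mex{3,2,1,0,3} = 4
G(16) = mex{4,3,2,1,4} = 0
G(17) = mex{0,4,0,2,0} = 1
G(18) = mex{1,0,1,0,1} = 2
G(n+8) = G(n) holds for n = 0,…,8 (a full window of length max(S) = 9), so the sequence is purely periodic with period 8.

8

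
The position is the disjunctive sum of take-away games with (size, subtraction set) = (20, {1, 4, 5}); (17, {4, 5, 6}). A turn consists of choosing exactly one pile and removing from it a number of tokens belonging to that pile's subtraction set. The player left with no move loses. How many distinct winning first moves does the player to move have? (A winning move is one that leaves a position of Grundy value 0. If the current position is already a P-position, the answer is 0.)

Pile A, S = {1, 4, 5}:
n :  0  1  2  3  4  5  6  7  8  9 10 11 12 13 14 15 16 17 18 19 20
G :  0  1  0  1  2  3  2  3  0  1  0  1  2  3  2  3  0  1  0  1  2
G_A(20) = 2.
Pile B, S = {4, 5, 6}:
G(0) = 0
G(1) = mex{} = 0
G(2) = mex{} = 0
G(3) = mex{} = 0
G(4) = mex{0} = 1
G(5) = mex{0,0} = 1
G(6) = mex{0,0,0} = 1
G(7) = mex{0,0,0} = 1
G(8) = mex{1,0,0} = 2
G(9) = mex{1,1,0} = 2
G(10) = mex{1,1,1} = 0
G(11) = mex{1,1,1} = 0
G(12) = mex{2,1,1} = 0
G(13) = mex{2,2,1} = 0
G(14) = mex{0,2,2} = 1
G(15) = mex{0,0,2} = 1
G(16) = mex{0,0,0} = 1
G(17) = mex{0,0,0} = 1
G_B(17) = 1.
Combined Grundy value = 2 ⊕ 1 = 3.
A winning move leaves total XOR = 0, i.e. changes one component's Grundy value g to g ⊕ X where X is the current total.
Pile A: need g' = 2⊕3 = 1. Options: 20−1→G=1, 20−4→G=0, 20−5→G=3. Hits: 1.
Pile B: need g' = 1⊕3 = 2. Options: 17−4→G=0, 17−5→G=0, 17−6→G=0. Hits: 0.

1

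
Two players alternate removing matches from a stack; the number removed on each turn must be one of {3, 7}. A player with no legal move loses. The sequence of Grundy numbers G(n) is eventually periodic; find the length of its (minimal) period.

n :  0  1  2  3  4  5  6  7  8  9 10 11 12 13 14 15 16 17 18 19 20 21
G :  0  0  0  1  1  1  0  2  2  1  0  0  0  1  1  1  0  2  2  1  0  0
G(n+10) = G(n) holds for n = 0,…,6 (a full window of length max(S) = 7), so the sequence is purely periodic with period 10.

10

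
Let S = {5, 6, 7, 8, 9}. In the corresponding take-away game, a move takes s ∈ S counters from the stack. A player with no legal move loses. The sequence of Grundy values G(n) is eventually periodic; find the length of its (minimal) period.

14

G(0) = 0
G(1) = mex{} = 0
G(2) = mex{} = 0
G(3) = mex{} = 0
G(4) = mex{} = 0
G(5) = mex{0} = 1
G(6) = mex{0,0} = 1
G(7) = mex{0,0,0} = 1
G(8) = mex{0,0,0,0} = 1
G(9) = mex{0,0,0,0,0} = 1
G(10) = mex{1,0,0,0,0} = 2
G(11) = mex{1,1,0,0,0} = 2
G(12) = mex{1,1,1,0,0} = 2
G(13) = mex{1,1,1,1,0} = 2
G(14) = mex{1,1,1,1,1} = 0
G(15) = mex{2,1,1,1,1} = 0
G(16) = mex{2,2,1,1,1} = 0
G(17) = mex{2,2,2,1,1} = 0
G(18) = mex{2,2,2,2,1} = 0
G(19) = mex{0,2,2,2,2} = 1
G(20) = mex{0,0,2,2,2} = 1
G(21) = mex{0,0,0,2,2} = 1
G(22) = mex{0,0,0,0,2} = 1
G(23) = mex{0,0,0,0,0} = 1
G(24) = mex{1,0,0,0,0} = 2
G(25) = mex{1,1,0,0,0} = 2
G(26) = mex{1,1,1,0,0} = 2
G(27) = mex{1,1,1,1,0} = 2
G(28) = mex{1,1,1,1,1} = 0
G(29) = mex{2,1,1,1,1} = 0
G(n+14) = G(n) holds for n = 0,…,8 (a full window of length max(S) = 9), so the sequence is purely periodic with period 14.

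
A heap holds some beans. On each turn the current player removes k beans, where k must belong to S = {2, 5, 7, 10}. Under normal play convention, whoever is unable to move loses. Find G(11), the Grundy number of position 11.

G(0) = 0
G(1) = mex{} = 0
G(2) = mex{0} = 1
G(3) = mex{0} = 1
G(4) = mex{1} = 0
G(5) = mex{1,0} = 2
G(6) = mex{0,0} = 1
G(7) = mex{2,1,0} = 3
G(8) = mex{1,1,0} = 2
G(9) = mex{3,0,1} = 2
G(10) = mex{2,2,1,0} = 3
G(11) = mex{2,1,0,0} = 3

3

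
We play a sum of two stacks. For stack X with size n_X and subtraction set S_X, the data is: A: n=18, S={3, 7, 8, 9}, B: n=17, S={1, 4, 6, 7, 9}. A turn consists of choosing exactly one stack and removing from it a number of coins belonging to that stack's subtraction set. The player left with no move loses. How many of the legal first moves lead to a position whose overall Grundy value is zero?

2

Stack A, S = {3, 7, 8, 9}:
n :  0  1  2  3  4  5  6  7  8  9 10 11 12 13 14 15 16 17 18
G :  0  0  0  1  1  1  0  2  2  1  3  3  0  2  4  1  0  0  0
G_A(18) = 0.
Stack B, S = {1, 4, 6, 7, 9}:
n :  0  1  2  3  4  5  6  7  8  9 10 11 12 13 14 15 16 17
G :  0  1  0  1  2  0  1  2  3  2  0  1  2  0  1  0  1  2
G_B(17) = 2.
Combined Grundy value = 0 ⊕ 2 = 2.
A winning move leaves total XOR = 0, i.e. changes one component's Grundy value g to g ⊕ X where X is the current total.
Stack A: need g' = 0⊕2 = 2. Options: 18−3→G=1, 18−7→G=3, 18−8→G=3, 18−9→G=1. Hits: 0.
Stack B: need g' = 2⊕2 = 0. Options: 17−1→G=1, 17−4→G=0, 17−6→G=1, 17−7→G=0, 17−9→G=3. Hits: 2.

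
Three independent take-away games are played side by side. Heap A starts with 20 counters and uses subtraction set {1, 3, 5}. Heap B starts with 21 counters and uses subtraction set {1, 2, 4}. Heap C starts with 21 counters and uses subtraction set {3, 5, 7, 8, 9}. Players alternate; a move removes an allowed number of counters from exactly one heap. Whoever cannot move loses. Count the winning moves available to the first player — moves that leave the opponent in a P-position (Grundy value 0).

3

Heap A, S = {1, 3, 5}:
G(0) = 0
G(1) = mex{0} = 1
G(2) = mex{1} = 0
G(3) = mex{0,0} = 1
G(4) = mex{1,1} = 0
G(5) = mex{0,0,0} = 1
G(6) = mex{1,1,1} = 0
G(7) = mex{0,0,0} = 1
G(8) = mex{1,1,1} = 0
G(9) = mex{0,0,0} = 1
G(10) = mex{1,1,1} = 0
G(11) = mex{0,0,0} = 1
G(12) = mex{1,1,1} = 0
G(13) = mex{0,0,0} = 1
G(14) = mex{1,1,1} = 0
G(15) = mex{0,0,0} = 1
G(16) = mex{1,1,1} = 0
G(17) = mex{0,0,0} = 1
G(18) = mex{1,1,1} = 0
G(19) = mex{0,0,0} = 1
G(20) = mex{1,1,1} = 0
G_A(20) = 0.
Heap B, S = {1, 2, 4}:
G(0) = 0
G(1) = mex{0} = 1
G(2) = mex{1,0} = 2
G(3) = mex{2,1} = 0
G(4) = mex{0,2,0} = 1
G(5) = mex{1,0,1} = 2
G(6) = mex{2,1,2} = 0
G(7) = mex{0,2,0} = 1
G(8) = mex{1,0,1} = 2
G(9) = mex{2,1,2} = 0
G(10) = mex{0,2,0} = 1
G(11) = mex{1,0,1} = 2
G(12) = mex{2,1,2} = 0
G(13) = mex{0,2,0} = 1
G(14) = mex{1,0,1} = 2
G(15) = mex{2,1,2} = 0
G(16) = mex{0,2,0} = 1
G(17) = mex{1,0,1} = 2
G(18) = mex{2,1,2} = 0
G(19) = mex{0,2,0} = 1
G(20) = mex{1,0,1} = 2
G(21) = mex{2,1,2} = 0
G_B(21) = 0.
Heap C, S = {3, 5, 7, 8, 9}:
n :  0  1  2  3  4  5  6  7  8  9 10 11 12 13 14 15 16 17 18 19 20 21
G :  0  0  0  1  1  1  2  2  2  3  3  3  0  0  0  1  1  1  2  2  2  3
G_C(21) = 3.
Combined Grundy value = 0 ⊕ 0 ⊕ 3 = 3.
A winning move leaves total XOR = 0, i.e. changes one component's Grundy value g to g ⊕ X where X is the current total.
Heap A: need g' = 0⊕3 = 3. Options: 20−1→G=1, 20−3→G=1, 20−5→G=1. Hits: 0.
Heap B: need g' = 0⊕3 = 3. Options: 21−1→G=2, 21−2→G=1, 21−4→G=2. Hits: 0.
Heap C: need g' = 3⊕3 = 0. Options: 21−3→G=2, 21−5→G=1, 21−7→G=0, 21−8→G=0, 21−9→G=0. Hits: 3.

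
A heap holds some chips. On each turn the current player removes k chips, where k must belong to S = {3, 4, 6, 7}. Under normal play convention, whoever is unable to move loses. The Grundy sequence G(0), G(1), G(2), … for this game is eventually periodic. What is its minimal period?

10

G(0) = 0
G(1) = mex{} = 0
G(2) = mex{} = 0
G(3) = mex{0} = 1
G(4) = mex{0,0} = 1
G(5) = mex{0,0} = 1
G(6) = mex{1,0,0} = 2
G(7) = mex{1,1,0,0} = 2
G(8) = mex{1,1,0,0} = 2
G(9) = mex{2,1,1,0} = 3
G(10) = mex{2,2,1,1} = 0
G(11) = mex{2,2,1,1} = 0
G(12) = mex{3,2,2,1} = 0
G(13) = mex{0,3,2,2} = 1
G(14) = mex{0,0,2,2} = 1
G(15) = mex{0,0,3,2} = 1
G(16) = mex{1,0,0,3} = 2
G(17) = mex{1,1,0,0} = 2
G(18) = mex{1,1,0,0} = 2
G(19) = mex{2,1,1,0} = 3
G(20) = mex{2,2,1,1} = 0
G(21) = mex{2,2,1,1} = 0
G(n+10) = G(n) holds for n = 0,…,6 (a full window of length max(S) = 7), so the sequence is purely periodic with period 10.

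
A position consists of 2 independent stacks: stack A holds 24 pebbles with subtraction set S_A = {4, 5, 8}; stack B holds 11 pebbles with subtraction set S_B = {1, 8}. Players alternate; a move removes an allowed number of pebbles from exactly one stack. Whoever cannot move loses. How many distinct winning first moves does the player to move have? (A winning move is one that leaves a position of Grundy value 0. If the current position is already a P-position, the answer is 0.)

Stack A, S = {4, 5, 8}:
G(0) = 0
G(1) = mex{} = 0
G(2) = mex{} = 0
G(3) = mex{} = 0
G(4) = mex{0} = 1
G(5) = mex{0,0} = 1
G(6) = mex{0,0} = 1
G(7) = mex{0,0} = 1
G(8) = mex{1,0,0} = 2
G(9) = mex{1,1,0} = 2
G(10) = mex{1,1,0} = 2
G(11) = mex{1,1,0} = 2
G(12) = mex{2,1,1} = 0
G(13) = mex{2,2,1} = 0
G(14) = mex{2,2,1} = 0
G(15) = mex{2,2,1} = 0
G(16) = mex{0,2,2} = 1
G(17) = mex{0,0,2} = 1
G(18) = mex{0,0,2} = 1
G(19) = mex{0,0,2} = 1
G(20) = mex{1,0,0} = 2
G(21) = mex{1,1,0} = 2
G(22) = mex{1,1,0} = 2
G(23) = mex{1,1,0} = 2
G(24) = mex{2,1,1} = 0
G_A(24) = 0.
Stack B, S = {1, 8}:
n :  0  1  2  3  4  5  6  7  8  9 10 11
G :  0  1  0  1  0  1  0  1  2  0  1  0
G_B(11) = 0.
Combined Grundy value = 0 ⊕ 0 = 0.
A winning move leaves total XOR = 0, i.e. changes one component's Grundy value g to g ⊕ X where X is the current total.
Stack A: target g' = 0⊕0 = 0, but every legal move changes the Grundy value (mex property), so 0 moves.
Stack B: target g' = 0⊕0 = 0, but every legal move changes the Grundy value (mex property), so 0 moves.

0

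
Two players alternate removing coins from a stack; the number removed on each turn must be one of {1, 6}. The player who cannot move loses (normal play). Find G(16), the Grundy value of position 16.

0

G(0) = 0
G(1) = mex{0} = 1
G(2) = mex{1} = 0
G(3) = mex{0} = 1
G(4) = mex{1} = 0
G(5) = mex{0} = 1
G(6) = mex{1,0} = 2
G(7) = mex{2,1} = 0
G(8) = mex{0,0} = 1
G(9) = mex{1,1} = 0
G(10) = mex{0,0} = 1
G(11) = mex{1,1} = 0
G(12) = mex{0,2} = 1
G(13) = mex{1,0} = 2
G(14) = mex{2,1} = 0
G(15) = mex{0,0} = 1
G(16) = mex{1,1} = 0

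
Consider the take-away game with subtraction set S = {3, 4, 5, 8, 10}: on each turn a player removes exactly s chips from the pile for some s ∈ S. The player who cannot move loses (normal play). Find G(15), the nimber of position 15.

G(0) = 0
G(1) = mex{} = 0
G(2) = mex{} = 0
G(3) = mex{0} = 1
G(4) = mex{0,0} = 1
G(5) = mex{0,0,0} = 1
G(6) = mex{1,0,0} = 2
G(7) = mex{1,1,0} = 2
G(8) = mex{1,1,1,0} = 2
G(9) = mex{2,1,1,0} = 3
G(10) = mex{2,2,1,0,0} = 3
G(11) = mex{2,2,2,1,0} = 3
G(12) = mex{3,2,2,1,0} = 4
G(13) = mex{3,3,2,1,1} = 0
G(14) = mex{3,3,3,2,1} = 0
G(15) = mex{4,3,3,2,1} = 0

0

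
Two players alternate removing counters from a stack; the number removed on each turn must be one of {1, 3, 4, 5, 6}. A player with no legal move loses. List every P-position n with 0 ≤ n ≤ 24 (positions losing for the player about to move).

G(0) = 0
G(1) = mex{0} = 1
G(2) = mex{1} = 0
G(3) = mex{0,0} = 1
G(4) = mex{1,1,0} = 2
G(5) = mex{2,0,1,0} = 3
G(6) = mex{3,1,0,1,0} = 2
G(7) = mex{2,2,1,0,1} = 3
G(8) = mex{3,3,2,1,0} = 4
G(9) = mex{4,2,3,2,1} = 0
G(10) = mex{0,3,2,3,2} = 1
G(11) = mex{1,4,3,2,3} = 0
G(12) = mex{0,0,4,3,2} = 1
G(13) = mex{1,1,0,4,3} = 2
G(14) = mex{2,0,1,0,4} = 3
G(15) = mex{3,1,0,1,0} = 2
G(16) = mex{2,2,1,0,1} = 3
G(17) = mex{3,3,2,1,0} = 4
G(18) = mex{4,2,3,2,1} = 0
G(19) = mex{0,3,2,3,2} = 1
G(20) = mex{1,4,3,2,3} = 0
G(21) = mex{0,0,4,3,2} = 1
G(22) = mex{1,1,0,4,3} = 2
G(23) = mex{2,0,1,0,4} = 3
G(24) = mex{3,1,0,1,0} = 2
P-positions are exactly the n with G(n) = 0.

0, 2, 9, 11, 18, 20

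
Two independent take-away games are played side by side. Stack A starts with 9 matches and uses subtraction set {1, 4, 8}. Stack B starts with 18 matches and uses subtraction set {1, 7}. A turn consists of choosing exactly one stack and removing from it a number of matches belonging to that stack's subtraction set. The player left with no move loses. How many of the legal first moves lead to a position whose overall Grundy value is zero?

1

Stack A, S = {1, 4, 8}:
G(0) = 0
G(1) = mex{0} = 1
G(2) = mex{1} = 0
G(3) = mex{0} = 1
G(4) = mex{1,0} = 2
G(5) = mex{2,1} = 0
G(6) = mex{0,0} = 1
G(7) = mex{1,1} = 0
G(8) = mex{0,2,0} = 1
G(9) = mex{1,0,1} = 2
G_A(9) = 2.
Stack B, S = {1, 7}:
G(0) = 0
G(1) = mex{0} = 1
G(2) = mex{1} = 0
G(3) = mex{0} = 1
G(4) = mex{1} = 0
G(5) = mex{0} = 1
G(6) = mex{1} = 0
G(7) = mex{0,0} = 1
G(8) = mex{1,1} = 0
G(9) = mex{0,0} = 1
G(10) = mex{1,1} = 0
G(11) = mex{0,0} = 1
G(12) = mex{1,1} = 0
G(13) = mex{0,0} = 1
G(14) = mex{1,1} = 0
G(15) = mex{0,0} = 1
G(16) = mex{1,1} = 0
G(17) = mex{0,0} = 1
G(18) = mex{1,1} = 0
G_B(18) = 0.
Combined Grundy value = 2 ⊕ 0 = 2.
A winning move leaves total XOR = 0, i.e. changes one component's Grundy value g to g ⊕ X where X is the current total.
Stack A: need g' = 2⊕2 = 0. Options: 9−1→G=1, 9−4→G=0, 9−8→G=1. Hits: 1.
Stack B: need g' = 0⊕2 = 2. Options: 18−1→G=1, 18−7→G=1. Hits: 0.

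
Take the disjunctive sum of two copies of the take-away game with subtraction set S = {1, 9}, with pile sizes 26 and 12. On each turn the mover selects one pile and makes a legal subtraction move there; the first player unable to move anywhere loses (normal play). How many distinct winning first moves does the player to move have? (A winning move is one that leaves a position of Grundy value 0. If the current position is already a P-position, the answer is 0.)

0

All piles use S = {1, 9}:
n :  0  1  2  3  4  5  6  7  8  9 10 11 12 13 14 15 16 17 18 19 20 21 22 23 24 25 26
G :  0  1  0  1  0  1  0  1  0  1  0  1  0  1  0  1  0  1  0  1  0  1  0  1  0  1  0
Pile A: G(26) = 0.
Pile B: G(12) = 0.
Combined Grundy value = 0 ⊕ 0 = 0.
A winning move leaves total XOR = 0, i.e. changes one component's Grundy value g to g ⊕ X where X is the current total.
Pile A: target g' = 0⊕0 = 0, but every legal move changes the Grundy value (mex property), so 0 moves.
Pile B: target g' = 0⊕0 = 0, but every legal move changes the Grundy value (mex property), so 0 moves.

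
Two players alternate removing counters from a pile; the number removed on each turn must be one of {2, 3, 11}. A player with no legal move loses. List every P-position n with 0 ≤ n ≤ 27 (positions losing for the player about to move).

0, 1, 5, 6, 10, 14, 15, 19, 20, 24

n :  0  1  2  3  4  5  6  7  8  9 10 11 12 13 14 15 16 17 18 19 20 21 22 23 24 25 26 27
G :  0  0  1  1  2  0  0  1  1  2  0  3  1  2  0  0  1  1  2  0  0  1  1  2  0  3  1  2
P-positions are exactly the n with G(n) = 0.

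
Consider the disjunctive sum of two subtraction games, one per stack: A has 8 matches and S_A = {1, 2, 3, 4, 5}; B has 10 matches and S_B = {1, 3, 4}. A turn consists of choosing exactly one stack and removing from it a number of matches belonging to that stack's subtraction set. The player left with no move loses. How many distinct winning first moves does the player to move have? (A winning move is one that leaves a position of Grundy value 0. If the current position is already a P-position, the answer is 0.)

Stack A, S = {1, 2, 3, 4, 5}:
G(0) = 0
G(1) = mex{0} = 1
G(2) = mex{1,0} = 2
G(3) = mex{2,1,0} = 3
G(4) = mex{3,2,1,0} = 4
G(5) = mex{4,3,2,1,0} = 5
G(6) = mex{5,4,3,2,1} = 0
G(7) = mex{0,5,4,3,2} = 1
G(8) = mex{1,0,5,4,3} = 2
G_A(8) = 2.
Stack B, S = {1, 3, 4}:
n :  0  1  2  3  4  5  6  7  8  9 10
G :  0  1  0  1  2  3  2  0  1  0  1
G_B(10) = 1.
Combined Grundy value = 2 ⊕ 1 = 3.
A winning move leaves total XOR = 0, i.e. changes one component's Grundy value g to g ⊕ X where X is the current total.
Stack A: need g' = 2⊕3 = 1. Options: 8−1→G=1, 8−2→G=0, 8−3→G=5, 8−4→G=4, 8−5→G=3. Hits: 1.
Stack B: need g' = 1⊕3 = 2. Options: 10−1→G=0, 10−3→G=0, 10−4→G=2. Hits: 1.

2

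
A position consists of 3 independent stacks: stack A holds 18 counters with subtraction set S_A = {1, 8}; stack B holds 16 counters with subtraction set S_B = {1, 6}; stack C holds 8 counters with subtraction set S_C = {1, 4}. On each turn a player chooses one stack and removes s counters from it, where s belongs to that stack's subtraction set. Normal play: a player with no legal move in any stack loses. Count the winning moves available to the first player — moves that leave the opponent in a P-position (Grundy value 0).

4

Stack A, S = {1, 8}:
G(0) = 0
G(1) = mex{0} = 1
G(2) = mex{1} = 0
G(3) = mex{0} = 1
G(4) = mex{1} = 0
G(5) = mex{0} = 1
G(6) = mex{1} = 0
G(7) = mex{0} = 1
G(8) = mex{1,0} = 2
G(9) = mex{2,1} = 0
G(10) = mex{0,0} = 1
G(11) = mex{1,1} = 0
G(12) = mex{0,0} = 1
G(13) = mex{1,1} = 0
G(14) = mex{0,0} = 1
G(15) = mex{1,1} = 0
G(16) = mex{0,2} = 1
G(17) = mex{1,0} = 2
G(18) = mex{2,1} = 0
G_A(18) = 0.
Stack B, S = {1, 6}:
G(0) = 0
G(1) = mex{0} = 1
G(2) = mex{1} = 0
G(3) = mex{0} = 1
G(4) = mex{1} = 0
G(5) = mex{0} = 1
G(6) = mex{1,0} = 2
G(7) = mex{2,1} = 0
G(8) = mex{0,0} = 1
G(9) = mex{1,1} = 0
G(10) = mex{0,0} = 1
G(11) = mex{1,1} = 0
G(12) = mex{0,2} = 1
G(13) = mex{1,0} = 2
G(14) = mex{2,1} = 0
G(15) = mex{0,0} = 1
G(16) = mex{1,1} = 0
G_B(16) = 0.
Stack C, S = {1, 4}:
n : 0 1 2 3 4 5 6 7 8
G : 0 1 0 1 2 0 1 0 1
G_C(8) = 1.
Combined Grundy value = 0 ⊕ 0 ⊕ 1 = 1.
A winning move leaves total XOR = 0, i.e. changes one component's Grundy value g to g ⊕ X where X is the current total.
Stack A: need g' = 0⊕1 = 1. Options: 18−1→G=2, 18−8→G=1. Hits: 1.
Stack B: need g' = 0⊕1 = 1. Options: 16−1→G=1, 16−6→G=1. Hits: 2.
Stack C: need g' = 1⊕1 = 0. Options: 8−1→G=0, 8−4→G=2. Hits: 1.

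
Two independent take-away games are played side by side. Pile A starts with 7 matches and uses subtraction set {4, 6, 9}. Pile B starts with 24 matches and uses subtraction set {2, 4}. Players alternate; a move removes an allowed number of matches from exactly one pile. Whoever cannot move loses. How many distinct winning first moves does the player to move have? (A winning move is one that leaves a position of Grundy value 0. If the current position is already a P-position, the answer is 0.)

3

Pile A, S = {4, 6, 9}:
n : 0 1 2 3 4 5 6 7
G : 0 0 0 0 1 1 1 1
G_A(7) = 1.
Pile B, S = {2, 4}:
G(0) = 0
G(1) = mex{} = 0
G(2) = mex{0} = 1
G(3) = mex{0} = 1
G(4) = mex{1,0} = 2
G(5) = mex{1,0} = 2
G(6) = mex{2,1} = 0
G(7) = mex{2,1} = 0
G(8) = mex{0,2} = 1
G(9) = mex{0,2} = 1
G(10) = mex{1,0} = 2
G(11) = mex{1,0} = 2
G(12) = mex{2,1} = 0
G(13) = mex{2,1} = 0
G(14) = mex{0,2} = 1
G(15) = mex{0,2} = 1
G(16) = mex{1,0} = 2
G(17) = mex{1,0} = 2
G(18) = mex{2,1} = 0
G(19) = mex{2,1} = 0
G(20) = mex{0,2} = 1
G(21) = mex{0,2} = 1
G(22) = mex{1,0} = 2
G(23) = mex{1,0} = 2
G(24) = mex{2,1} = 0
G_B(24) = 0.
Combined Grundy value = 1 ⊕ 0 = 1.
A winning move leaves total XOR = 0, i.e. changes one component's Grundy value g to g ⊕ X where X is the current total.
Pile A: need g' = 1⊕1 = 0. Options: 7−4→G=0, 7−6→G=0. Hits: 2.
Pile B: need g' = 0⊕1 = 1. Options: 24−2→G=2, 24−4→G=1. Hits: 1.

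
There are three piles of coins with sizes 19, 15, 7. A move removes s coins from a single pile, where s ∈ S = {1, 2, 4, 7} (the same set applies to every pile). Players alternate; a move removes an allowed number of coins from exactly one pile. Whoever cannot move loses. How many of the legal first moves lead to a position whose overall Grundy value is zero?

0

All piles use S = {1, 2, 4, 7}:
G(0) = 0
G(1) = mex{0} = 1
G(2) = mex{1,0} = 2
G(3) = mex{2,1} = 0
G(4) = mex{0,2,0} = 1
G(5) = mex{1,0,1} = 2
G(6) = mex{2,1,2} = 0
G(7) = mex{0,2,0,0} = 1
G(8) = mex{1,0,1,1} = 2
G(9) = mex{2,1,2,2} = 0
G(10) = mex{0,2,0,0} = 1
G(11) = mex{1,0,1,1} = 2
G(12) = mex{2,1,2,2} = 0
G(13) = mex{0,2,0,0} = 1
G(14) = mex{1,0,1,1} = 2
G(15) = mex{2,1,2,2} = 0
G(16) = mex{0,2,0,0} = 1
G(17) = mex{1,0,1,1} = 2
G(18) = mex{2,1,2,2} = 0
G(19) = mex{0,2,0,0} = 1
Pile A: G(19) = 1.
Pile B: G(15) = 0.
Pile C: G(7) = 1.
Combined Grundy value = 1 ⊕ 0 ⊕ 1 = 0.
A winning move leaves total XOR = 0, i.e. changes one component's Grundy value g to g ⊕ X where X is the current total.
Pile A: target g' = 1⊕0 = 1, but every legal move changes the Grundy value (mex property), so 0 moves.
Pile B: target g' = 0⊕0 = 0, but every legal move changes the Grundy value (mex property), so 0 moves.
Pile C: target g' = 1⊕0 = 1, but every legal move changes the Grundy value (mex property), so 0 moves.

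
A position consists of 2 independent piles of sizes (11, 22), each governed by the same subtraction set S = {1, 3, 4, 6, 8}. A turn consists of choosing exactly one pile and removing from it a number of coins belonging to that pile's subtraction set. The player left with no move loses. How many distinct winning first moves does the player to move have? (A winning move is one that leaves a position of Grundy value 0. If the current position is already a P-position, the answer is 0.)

4

All piles use S = {1, 3, 4, 6, 8}:
n :  0  1  2  3  4  5  6  7  8  9 10 11 12 13 14 15 16 17 18 19 20 21 22
G :  0  1  0  1  2  3  2  0  1  0  1  2  3  2  0  1  0  1  2  3  2  0  1
Pile A: G(11) = 2.
Pile B: G(22) = 1.
Combined Grundy value = 2 ⊕ 1 = 3.
A winning move leaves total XOR = 0, i.e. changes one component's Grundy value g to g ⊕ X where X is the current total.
Pile A: need g' = 2⊕3 = 1. Options: 11−1→G=1, 11−3→G=1, 11−4→G=0, 11−6→G=3, 11−8→G=1. Hits: 3.
Pile B: need g' = 1⊕3 = 2. Options: 22−1→G=0, 22−3→G=3, 22−4→G=2, 22−6→G=0, 22−8→G=0. Hits: 1.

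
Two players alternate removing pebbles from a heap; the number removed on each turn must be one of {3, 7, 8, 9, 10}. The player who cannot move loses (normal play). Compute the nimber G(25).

2

G(0) = 0
G(1) = mex{} = 0
G(2) = mex{} = 0
G(3) = mex{0} = 1
G(4) = mex{0} = 1
G(5) = mex{0} = 1
G(6) = mex{1} = 0
G(7) = mex{1,0} = 2
G(8) = mex{1,0,0} = 2
G(9) = mex{0,0,0,0} = 1
G(10) = mex{2,1,0,0,0} = 3
G(11) = mex{2,1,1,0,0} = 3
G(12) = mex{1,1,1,1,0} = 2
G(13) = mex{3,0,1,1,1} = 2
G(14) = mex{3,2,0,1,1} = 4
G(15) = mex{2,2,2,0,1} = 3
G(16) = mex{2,1,2,2,0} = 3
G(17) = mex{4,3,1,2,2} = 0
G(18) = mex{3,3,3,1,2} = 0
G(19) = mex{3,2,3,3,1} = 0
G(20) = mex{0,2,2,3,3} = 1
G(21) = mex{0,4,2,2,3} = 1
G(22) = mex{0,3,4,2,2} = 1
G(23) = mex{1,3,3,4,2} = 0
G(24) = mex{1,0,3,3,4} = 2
G(25) = mex{1,0,0,3,3} = 2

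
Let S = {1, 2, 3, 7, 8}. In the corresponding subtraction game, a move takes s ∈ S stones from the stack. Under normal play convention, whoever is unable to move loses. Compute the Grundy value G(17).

4

n :  0  1  2  3  4  5  6  7  8  9 10 11 12 13 14 15 16 17
G :  0  1  2  3  0  1  2  3  4  0  1  2  3  0  1  2  3  4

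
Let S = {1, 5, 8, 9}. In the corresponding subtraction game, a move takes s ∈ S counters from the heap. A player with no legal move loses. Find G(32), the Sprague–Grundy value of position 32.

n :  0  1  2  3  4  5  6  7  8  9 10 11 12 13 14 15 16 17 18 19 20 21 22 23 24 25 26 27 28 29 30 31 32
G :  0  1  0  1  0  1  0  1  2  3  2  3  2  3  2  3  0  1  0  1  0  1  0  1  2  3  2  3  2  3  2  3  0

0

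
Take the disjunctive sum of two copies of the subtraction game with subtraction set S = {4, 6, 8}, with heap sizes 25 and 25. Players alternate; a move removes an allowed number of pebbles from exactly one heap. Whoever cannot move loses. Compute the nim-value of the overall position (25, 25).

All heaps use S = {4, 6, 8}:
n :  0  1  2  3  4  5  6  7  8  9 10 11 12 13 14 15 16 17 18 19 20 21 22 23 24 25
G :  0  0  0  0  1  1  1  1  2  2  2  2  0  0  0  0  1  1  1  1  2  2  2  2  0  0
Heap A: G(25) = 0.
Heap B: G(25) = 0.
Combined Grundy value = 0 ⊕ 0 = 0.

0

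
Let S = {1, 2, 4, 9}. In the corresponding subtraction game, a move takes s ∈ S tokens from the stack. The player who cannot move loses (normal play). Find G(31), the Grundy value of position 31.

3

n :  0  1  2  3  4  5  6  7  8  9 10 11 12 13 14 15 16 17 18 19 20 21 22 23 24 25 26 27 28 29 30 31
G :  0  1  2  0  1  2  0  1  2  3  4  0  1  2  0  1  2  0  1  2  3  4  0  1  2  0  1  2  0  1  2  3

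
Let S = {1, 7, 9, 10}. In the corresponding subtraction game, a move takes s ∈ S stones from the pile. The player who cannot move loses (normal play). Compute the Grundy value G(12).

n :  0  1  2  3  4  5  6  7  8  9 10 11 12
G :  0  1  0  1  0  1  0  1  0  1  2  3  2

2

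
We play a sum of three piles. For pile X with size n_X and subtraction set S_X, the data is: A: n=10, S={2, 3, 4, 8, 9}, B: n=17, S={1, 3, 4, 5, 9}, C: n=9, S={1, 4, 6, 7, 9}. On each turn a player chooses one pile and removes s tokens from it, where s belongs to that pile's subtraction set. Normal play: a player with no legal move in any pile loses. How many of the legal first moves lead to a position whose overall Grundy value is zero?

3

Pile A, S = {2, 3, 4, 8, 9}:
G(0) = 0
G(1) = mex{} = 0
G(2) = mex{0} = 1
G(3) = mex{0,0} = 1
G(4) = mex{1,0,0} = 2
G(5) = mex{1,1,0} = 2
G(6) = mex{2,1,1} = 0
G(7) = mex{2,2,1} = 0
G(8) = mex{0,2,2,0} = 1
G(9) = mex{0,0,2,0,0} = 1
G(10) = mex{1,0,0,1,0} = 2
G_A(10) = 2.
Pile B, S = {1, 3, 4, 5, 9}:
n :  0  1  2  3  4  5  6  7  8  9 10 11 12 13 14 15 16 17
G :  0  1  0  1  2  3  2  3  0  1  0  1  2  3  2  3  0  1
G_B(17) = 1.
Pile C, S = {1, 4, 6, 7, 9}:
n : 0 1 2 3 4 5 6 7 8 9
G : 0 1 0 1 2 0 1 2 3 2
G_C(9) = 2.
Combined Grundy value = 2 ⊕ 1 ⊕ 2 = 1.
A winning move leaves total XOR = 0, i.e. changes one component's Grundy value g to g ⊕ X where X is the current total.
Pile A: need g' = 2⊕1 = 3. Options: 10−2→G=1, 10−3→G=0, 10−4→G=0, 10−8→G=1, 10−9→G=0. Hits: 0.
Pile B: need g' = 1⊕1 = 0. Options: 17−1→G=0, 17−3→G=2, 17−4→G=3, 17−5→G=2, 17−9→G=0. Hits: 2.
Pile C: need g' = 2⊕1 = 3. Options: 9−1→G=3, 9−4→G=0, 9−6→G=1, 9−7→G=0, 9−9→G=0. Hits: 1.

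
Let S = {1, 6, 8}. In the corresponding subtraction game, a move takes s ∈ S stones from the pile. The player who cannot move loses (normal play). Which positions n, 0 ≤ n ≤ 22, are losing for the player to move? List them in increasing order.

G(0) = 0
G(1) = mex{0} = 1
G(2) = mex{1} = 0
G(3) = mex{0} = 1
G(4) = mex{1} = 0
G(5) = mex{0} = 1
G(6) = mex{1,0} = 2
G(7) = mex{2,1} = 0
G(8) = mex{0,0,0} = 1
G(9) = mex{1,1,1} = 0
G(10) = mex{0,0,0} = 1
G(11) = mex{1,1,1} = 0
G(12) = mex{0,2,0} = 1
G(13) = mex{1,0,1} = 2
G(14) = mex{2,1,2} = 0
G(15) = mex{0,0,0} = 1
G(16) = mex{1,1,1} = 0
G(17) = mex{0,0,0} = 1
G(18) = mex{1,1,1} = 0
G(19) = mex{0,2,0} = 1
G(20) = mex{1,0,1} = 2
G(21) = mex{2,1,2} = 0
G(22) = mex{0,0,0} = 1
P-positions are exactly the n with G(n) = 0.

0, 2, 4, 7, 9, 11, 14, 16, 18, 21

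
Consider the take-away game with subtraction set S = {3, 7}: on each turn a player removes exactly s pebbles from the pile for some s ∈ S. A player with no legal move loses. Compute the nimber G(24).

1

G(0) = 0
G(1) = mex{} = 0
G(2) = mex{} = 0
G(3) = mex{0} = 1
G(4) = mex{0} = 1
G(5) = mex{0} = 1
G(6) = mex{1} = 0
G(7) = mex{1,0} = 2
G(8) = mex{1,0} = 2
G(9) = mex{0,0} = 1
G(10) = mex{2,1} = 0
G(11) = mex{2,1} = 0
G(12) = mex{1,1} = 0
G(13) = mex{0,0} = 1
G(14) = mex{0,2} = 1
G(15) = mex{0,2} = 1
G(16) = mex{1,1} = 0
G(17) = mex{1,0} = 2
G(18) = mex{1,0} = 2
G(19) = mex{0,0} = 1
G(20) = mex{2,1} = 0
G(21) = mex{2,1} = 0
G(22) = mex{1,1} = 0
G(23) = mex{0,0} = 1
G(24) = mex{0,2} = 1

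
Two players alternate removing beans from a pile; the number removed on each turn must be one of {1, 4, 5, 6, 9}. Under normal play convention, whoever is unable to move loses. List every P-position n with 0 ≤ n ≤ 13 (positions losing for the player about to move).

0, 2, 10, 12

n :  0  1  2  3  4  5  6  7  8  9 10 11 12 13
G :  0  1  0  1  2  3  2  3  4  5  0  1  0  1
P-positions are exactly the n with G(n) = 0.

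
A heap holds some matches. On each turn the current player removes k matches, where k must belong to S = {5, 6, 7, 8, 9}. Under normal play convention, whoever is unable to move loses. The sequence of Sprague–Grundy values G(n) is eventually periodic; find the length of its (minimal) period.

14

G(0) = 0
G(1) = mex{} = 0
G(2) = mex{} = 0
G(3) = mex{} = 0
G(4) = mex{} = 0
G(5) = mex{0} = 1
G(6) = mex{0,0} = 1
G(7) = mex{0,0,0} = 1
G(8) = mex{0,0,0,0} = 1
G(9) = mex{0,0,0,0,0} = 1
G(10) = mex{1,0,0,0,0} = 2
G(11) = mex{1,1,0,0,0} = 2
G(12) = mex{1,1,1,0,0} = 2
G(13) = mex{1,1,1,1,0} = 2
G(14) = mex{1,1,1,1,1} = 0
G(15) = mex{2,1,1,1,1} = 0
G(16) = mex{2,2,1,1,1} = 0
G(17) = mex{2,2,2,1,1} = 0
G(18) = mex{2,2,2,2,1} = 0
G(19) = mex{0,2,2,2,2} = 1
G(20) = mex{0,0,2,2,2} = 1
G(21) = mex{0,0,0,2,2} = 1
G(22) = mex{0,0,0,0,2} = 1
G(23) = mex{0,0,0,0,0} = 1
G(24) = mex{1,0,0,0,0} = 2
G(25) = mex{1,1,0,0,0} = 2
G(26) = mex{1,1,1,0,0} = 2
G(27) = mex{1,1,1,1,0} = 2
G(28) = mex{1,1,1,1,1} = 0
G(29) = mex{2,1,1,1,1} = 0
G(n+14) = G(n) holds for n = 0,…,8 (a full window of length max(S) = 9), so the sequence is purely periodic with period 14.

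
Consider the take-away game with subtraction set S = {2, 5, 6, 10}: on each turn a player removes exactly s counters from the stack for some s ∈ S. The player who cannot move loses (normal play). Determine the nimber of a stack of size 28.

2

G(0) = 0
G(1) = mex{} = 0
G(2) = mex{0} = 1
G(3) = mex{0} = 1
G(4) = mex{1} = 0
G(5) = mex{1,0} = 2
G(6) = mex{0,0,0} = 1
G(7) = mex{2,1,0} = 3
G(8) = mex{1,1,1} = 0
G(9) = mex{3,0,1} = 2
G(10) = mex{0,2,0,0} = 1
G(11) = mex{2,1,2,0} = 3
G(12) = mex{1,3,1,1} = 0
G(13) = mex{3,0,3,1} = 2
G(14) = mex{0,2,0,0} = 1
G(15) = mex{2,1,2,2} = 0
G(16) = mex{1,3,1,1} = 0
G(17) = mex{0,0,3,3} = 1
G(18) = mex{0,2,0,0} = 1
G(19) = mex{1,1,2,2} = 0
G(20) = mex{1,0,1,1} = 2
G(21) = mex{0,0,0,3} = 1
G(22) = mex{2,1,0,0} = 3
G(23) = mex{1,1,1,2} = 0
G(24) = mex{3,0,1,1} = 2
G(25) = mex{0,2,0,0} = 1
G(26) = mex{2,1,2,0} = 3
G(27) = mex{1,3,1,1} = 0
G(28) = mex{3,0,3,1} = 2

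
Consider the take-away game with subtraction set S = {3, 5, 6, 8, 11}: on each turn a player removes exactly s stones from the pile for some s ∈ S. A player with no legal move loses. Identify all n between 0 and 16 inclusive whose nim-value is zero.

G(0) = 0
G(1) = mex{} = 0
G(2) = mex{} = 0
G(3) = mex{0} = 1
G(4) = mex{0} = 1
G(5) = mex{0,0} = 1
G(6) = mex{1,0,0} = 2
G(7) = mex{1,0,0} = 2
G(8) = mex{1,1,0,0} = 2
G(9) = mex{2,1,1,0} = 3
G(10) = mex{2,1,1,0} = 3
G(11) = mex{2,2,1,1,0} = 3
G(12) = mex{3,2,2,1,0} = 4
G(13) = mex{3,2,2,1,0} = 4
G(14) = mex{3,3,2,2,1} = 0
G(15) = mex{4,3,3,2,1} = 0
G(16) = mex{4,3,3,2,1} = 0
P-positions are exactly the n with G(n) = 0.

0, 1, 2, 14, 15, 16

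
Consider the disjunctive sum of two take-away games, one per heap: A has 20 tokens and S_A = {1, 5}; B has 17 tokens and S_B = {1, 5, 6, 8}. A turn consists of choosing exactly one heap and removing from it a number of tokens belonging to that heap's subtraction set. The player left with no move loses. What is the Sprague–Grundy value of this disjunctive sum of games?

2

Heap A, S = {1, 5}:
G(0) = 0
G(1) = mex{0} = 1
G(2) = mex{1} = 0
G(3) = mex{0} = 1
G(4) = mex{1} = 0
G(5) = mex{0,0} = 1
G(6) = mex{1,1} = 0
G(7) = mex{0,0} = 1
G(8) = mex{1,1} = 0
G(9) = mex{0,0} = 1
G(10) = mex{1,1} = 0
G(11) = mex{0,0} = 1
G(12) = mex{1,1} = 0
G(13) = mex{0,0} = 1
G(14) = mex{1,1} = 0
G(15) = mex{0,0} = 1
G(16) = mex{1,1} = 0
G(17) = mex{0,0} = 1
G(18) = mex{1,1} = 0
G(19) = mex{0,0} = 1
G(20) = mex{1,1} = 0
G_A(20) = 0.
Heap B, S = {1, 5, 6, 8}:
n :  0  1  2  3  4  5  6  7  8  9 10 11 12 13 14 15 16 17
G :  0  1  0  1  0  1  2  3  2  3  2  0  1  0  1  0  1  2
G_B(17) = 2.
Combined Grundy value = 0 ⊕ 2 = 2.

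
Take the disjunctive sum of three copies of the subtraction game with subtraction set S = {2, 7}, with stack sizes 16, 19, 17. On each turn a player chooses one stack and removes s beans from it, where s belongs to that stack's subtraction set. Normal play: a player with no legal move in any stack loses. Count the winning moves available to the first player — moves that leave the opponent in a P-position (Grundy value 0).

1

All stacks use S = {2, 7}:
G(0) = 0
G(1) = mex{} = 0
G(2) = mex{0} = 1
G(3) = mex{0} = 1
G(4) = mex{1} = 0
G(5) = mex{1} = 0
G(6) = mex{0} = 1
G(7) = mex{0,0} = 1
G(8) = mex{1,0} = 2
G(9) = mex{1,1} = 0
G(10) = mex{2,1} = 0
G(11) = mex{0,0} = 1
G(12) = mex{0,0} = 1
G(13) = mex{1,1} = 0
G(14) = mex{1,1} = 0
G(15) = mex{0,2} = 1
G(16) = mex{0,0} = 1
G(17) = mex{1,0} = 2
G(18) = mex{1,1} = 0
G(19) = mex{2,1} = 0
Stack A: G(16) = 1.
Stack B: G(19) = 0.
Stack C: G(17) = 2.
Combined Grundy value = 1 ⊕ 0 ⊕ 2 = 3.
A winning move leaves total XOR = 0, i.e. changes one component's Grundy value g to g ⊕ X where X is the current total.
Stack A: need g' = 1⊕3 = 2. Options: 16−2→G=0, 16−7→G=0. Hits: 0.
Stack B: need g' = 0⊕3 = 3. Options: 19−2→G=2, 19−7→G=1. Hits: 0.
Stack C: need g' = 2⊕3 = 1. Options: 17−2→G=1, 17−7→G=0. Hits: 1.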